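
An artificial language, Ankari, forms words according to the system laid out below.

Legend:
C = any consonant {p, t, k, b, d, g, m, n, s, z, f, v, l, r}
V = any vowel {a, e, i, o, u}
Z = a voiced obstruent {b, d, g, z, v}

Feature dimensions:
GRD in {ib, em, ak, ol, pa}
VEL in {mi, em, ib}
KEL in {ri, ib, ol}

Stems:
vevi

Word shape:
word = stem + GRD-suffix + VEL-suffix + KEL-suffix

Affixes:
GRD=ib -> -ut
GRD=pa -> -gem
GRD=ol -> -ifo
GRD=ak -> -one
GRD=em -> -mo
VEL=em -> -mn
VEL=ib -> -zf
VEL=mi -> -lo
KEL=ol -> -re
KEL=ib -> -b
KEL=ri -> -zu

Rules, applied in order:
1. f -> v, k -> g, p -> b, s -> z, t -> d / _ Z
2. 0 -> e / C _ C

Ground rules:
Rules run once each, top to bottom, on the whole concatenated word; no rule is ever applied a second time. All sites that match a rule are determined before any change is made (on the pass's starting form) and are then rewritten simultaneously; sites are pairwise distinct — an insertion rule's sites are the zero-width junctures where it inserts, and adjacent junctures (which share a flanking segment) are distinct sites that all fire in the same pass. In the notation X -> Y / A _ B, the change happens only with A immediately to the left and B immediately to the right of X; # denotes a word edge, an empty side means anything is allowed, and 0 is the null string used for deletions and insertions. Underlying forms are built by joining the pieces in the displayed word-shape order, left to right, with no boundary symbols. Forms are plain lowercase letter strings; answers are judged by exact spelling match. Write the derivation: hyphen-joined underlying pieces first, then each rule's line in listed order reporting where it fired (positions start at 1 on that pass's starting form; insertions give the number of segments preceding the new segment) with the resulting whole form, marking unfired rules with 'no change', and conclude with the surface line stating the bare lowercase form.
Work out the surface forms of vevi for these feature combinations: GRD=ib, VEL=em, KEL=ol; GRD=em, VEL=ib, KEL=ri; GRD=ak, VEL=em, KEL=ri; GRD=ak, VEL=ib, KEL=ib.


cell GRD=ib, VEL=em, KEL=ol:
underlying: vevi-ut-mn-re
1. f -> v, k -> g, p -> b, s -> z, t -> d / _ Z: no change
2. 0 -> e / C _ C: inserts after position(s) 6, 7, 8: veviutemenere
surface: veviutemenere

cell GRD=em, VEL=ib, KEL=ri:
underlying: vevi-mo-zf-zu
1. f -> v, k -> g, p -> b, s -> z, t -> d / _ Z: fires at position(s) 8: vevimozvzu
2. 0 -> e / C _ C: inserts after position(s) 7, 8: vevimozevezu
surface: vevimozevezu

cell GRD=ak, VEL=em, KEL=ri:
underlying: vevi-one-mn-zu
1. f -> v, k -> g, p -> b, s -> z, t -> d / _ Z: no change
2. 0 -> e / C _ C: inserts after position(s) 8, 9: vevionemenezu
surface: vevionemenezu

cell GRD=ak, VEL=ib, KEL=ib:
underlying: vevi-one-zf-b
1. f -> v, k -> g, p -> b, s -> z, t -> d / _ Z: fires at position(s) 9: vevionezvb
2. 0 -> e / C _ C: inserts after position(s) 8, 9: vevionezeveb
surface: vevionezeveb


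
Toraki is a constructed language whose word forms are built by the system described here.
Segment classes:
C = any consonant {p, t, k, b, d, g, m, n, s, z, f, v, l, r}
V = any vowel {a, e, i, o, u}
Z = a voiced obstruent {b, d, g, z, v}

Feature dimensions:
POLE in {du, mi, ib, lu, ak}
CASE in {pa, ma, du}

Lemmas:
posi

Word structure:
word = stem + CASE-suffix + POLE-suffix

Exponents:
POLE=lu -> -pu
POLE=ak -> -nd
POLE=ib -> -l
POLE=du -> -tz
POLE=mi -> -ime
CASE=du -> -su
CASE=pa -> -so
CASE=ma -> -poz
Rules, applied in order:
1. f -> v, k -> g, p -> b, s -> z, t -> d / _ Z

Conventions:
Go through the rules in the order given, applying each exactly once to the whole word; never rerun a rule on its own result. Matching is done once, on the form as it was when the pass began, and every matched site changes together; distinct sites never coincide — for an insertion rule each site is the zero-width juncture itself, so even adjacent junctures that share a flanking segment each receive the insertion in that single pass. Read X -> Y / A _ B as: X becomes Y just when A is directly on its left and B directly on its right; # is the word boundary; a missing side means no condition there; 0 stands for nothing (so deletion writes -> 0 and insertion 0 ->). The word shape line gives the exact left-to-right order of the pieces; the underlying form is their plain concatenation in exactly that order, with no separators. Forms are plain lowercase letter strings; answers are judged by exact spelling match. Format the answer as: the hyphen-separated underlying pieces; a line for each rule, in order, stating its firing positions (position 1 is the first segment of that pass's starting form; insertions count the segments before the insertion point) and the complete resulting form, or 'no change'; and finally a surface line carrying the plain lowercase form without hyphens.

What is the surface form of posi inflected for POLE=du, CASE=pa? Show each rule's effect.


underlying: posi-so-tz
1. f -> v, k -> g, p -> b, s -> z, t -> d / _ Z: fires at position(s) 7: posisodz
surface: posisodz


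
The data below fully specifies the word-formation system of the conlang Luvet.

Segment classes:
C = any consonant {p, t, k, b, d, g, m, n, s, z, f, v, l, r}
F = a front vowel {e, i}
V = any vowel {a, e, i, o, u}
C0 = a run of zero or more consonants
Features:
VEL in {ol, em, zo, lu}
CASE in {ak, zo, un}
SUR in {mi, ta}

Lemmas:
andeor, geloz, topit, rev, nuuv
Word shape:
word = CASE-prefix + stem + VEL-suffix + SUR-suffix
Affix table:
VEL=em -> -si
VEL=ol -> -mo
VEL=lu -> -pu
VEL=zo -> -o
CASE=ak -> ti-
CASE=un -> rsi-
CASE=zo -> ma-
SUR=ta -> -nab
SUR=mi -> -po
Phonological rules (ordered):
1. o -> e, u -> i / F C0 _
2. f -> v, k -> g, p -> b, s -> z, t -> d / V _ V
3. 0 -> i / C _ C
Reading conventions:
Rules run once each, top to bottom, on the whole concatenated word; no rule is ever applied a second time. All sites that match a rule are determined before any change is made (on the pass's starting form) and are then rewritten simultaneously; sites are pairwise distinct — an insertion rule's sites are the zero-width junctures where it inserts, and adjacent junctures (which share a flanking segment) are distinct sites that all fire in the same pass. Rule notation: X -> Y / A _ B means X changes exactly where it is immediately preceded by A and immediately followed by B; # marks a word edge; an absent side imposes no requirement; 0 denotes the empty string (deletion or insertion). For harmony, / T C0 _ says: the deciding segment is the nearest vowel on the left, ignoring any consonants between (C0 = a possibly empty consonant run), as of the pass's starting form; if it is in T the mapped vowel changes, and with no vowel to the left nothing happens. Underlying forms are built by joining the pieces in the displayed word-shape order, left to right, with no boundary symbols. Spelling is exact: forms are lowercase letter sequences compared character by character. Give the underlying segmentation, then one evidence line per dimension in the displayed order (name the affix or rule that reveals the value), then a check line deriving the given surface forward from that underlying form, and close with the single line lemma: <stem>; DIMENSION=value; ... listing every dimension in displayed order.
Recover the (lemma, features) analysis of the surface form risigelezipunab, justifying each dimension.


underlying: rsi-geloz-pu-nab
VEL=lu - signalled by the affix -pu
CASE=un - signalled by the affix rsi-
SUR=ta - signalled by the affix -nab
check: rsigelozpunab -> rsigelezpunab -> rsigelezpunab -> risigelezipunab
lemma: geloz; VEL=lu; CASE=un; SUR=ta


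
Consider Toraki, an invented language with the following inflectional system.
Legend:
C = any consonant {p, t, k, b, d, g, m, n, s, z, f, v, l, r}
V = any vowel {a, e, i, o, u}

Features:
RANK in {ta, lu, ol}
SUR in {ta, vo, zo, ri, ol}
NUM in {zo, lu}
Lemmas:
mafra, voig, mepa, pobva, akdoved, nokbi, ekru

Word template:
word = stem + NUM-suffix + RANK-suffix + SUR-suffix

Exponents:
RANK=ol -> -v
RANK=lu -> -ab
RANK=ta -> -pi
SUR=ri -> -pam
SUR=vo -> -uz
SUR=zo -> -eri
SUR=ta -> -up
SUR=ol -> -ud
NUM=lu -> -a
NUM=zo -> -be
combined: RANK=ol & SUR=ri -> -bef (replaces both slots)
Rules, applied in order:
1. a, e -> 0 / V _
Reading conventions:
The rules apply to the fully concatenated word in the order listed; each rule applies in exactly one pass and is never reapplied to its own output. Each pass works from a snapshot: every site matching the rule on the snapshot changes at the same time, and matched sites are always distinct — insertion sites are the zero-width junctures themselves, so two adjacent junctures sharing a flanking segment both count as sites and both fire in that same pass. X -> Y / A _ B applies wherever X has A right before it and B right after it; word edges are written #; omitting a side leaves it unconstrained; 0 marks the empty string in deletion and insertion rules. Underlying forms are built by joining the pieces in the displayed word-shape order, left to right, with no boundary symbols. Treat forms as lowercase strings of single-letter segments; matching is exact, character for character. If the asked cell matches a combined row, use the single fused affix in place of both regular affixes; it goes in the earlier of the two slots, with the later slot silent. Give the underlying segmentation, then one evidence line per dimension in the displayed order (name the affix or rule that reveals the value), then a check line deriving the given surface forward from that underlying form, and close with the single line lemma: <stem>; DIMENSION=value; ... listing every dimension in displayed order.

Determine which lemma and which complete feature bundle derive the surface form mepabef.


underlying: mepa-a-bef
RANK=ol - signalled by the combined affix row
SUR=ri - signalled by the combined affix row
NUM=lu - signalled by the affix -a
check: mepaabef -> mepabef
lemma: mepa; RANK=ol; SUR=ri; NUM=lu


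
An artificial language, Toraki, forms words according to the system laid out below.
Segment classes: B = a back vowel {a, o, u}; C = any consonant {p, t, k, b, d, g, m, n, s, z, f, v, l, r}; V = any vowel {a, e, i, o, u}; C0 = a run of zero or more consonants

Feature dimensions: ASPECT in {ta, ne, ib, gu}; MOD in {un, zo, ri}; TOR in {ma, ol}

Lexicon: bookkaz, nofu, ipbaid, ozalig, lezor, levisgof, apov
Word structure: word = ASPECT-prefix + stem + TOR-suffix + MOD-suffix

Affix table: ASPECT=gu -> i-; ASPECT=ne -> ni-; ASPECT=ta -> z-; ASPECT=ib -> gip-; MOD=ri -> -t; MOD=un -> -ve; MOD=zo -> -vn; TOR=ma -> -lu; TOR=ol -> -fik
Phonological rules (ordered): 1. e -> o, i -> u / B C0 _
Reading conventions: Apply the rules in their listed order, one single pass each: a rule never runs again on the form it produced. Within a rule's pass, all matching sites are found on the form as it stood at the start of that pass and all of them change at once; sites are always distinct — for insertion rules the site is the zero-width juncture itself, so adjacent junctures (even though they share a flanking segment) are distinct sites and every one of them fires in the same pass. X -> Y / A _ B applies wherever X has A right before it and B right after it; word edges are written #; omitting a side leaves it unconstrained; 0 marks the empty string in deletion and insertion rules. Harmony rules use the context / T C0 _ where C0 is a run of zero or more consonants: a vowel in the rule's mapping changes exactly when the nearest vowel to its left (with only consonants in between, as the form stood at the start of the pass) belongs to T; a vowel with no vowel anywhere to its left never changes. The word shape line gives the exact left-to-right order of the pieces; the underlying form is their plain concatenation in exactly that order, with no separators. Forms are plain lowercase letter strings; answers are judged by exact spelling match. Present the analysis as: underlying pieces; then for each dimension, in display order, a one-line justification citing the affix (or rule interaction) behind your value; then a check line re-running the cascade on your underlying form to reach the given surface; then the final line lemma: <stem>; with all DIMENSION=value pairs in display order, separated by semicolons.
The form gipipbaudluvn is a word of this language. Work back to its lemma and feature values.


underlying: gip-ipbaid-lu-vn
ASPECT=ib - signalled by the affix gip-
MOD=zo - signalled by the affix -vn
TOR=ma - signalled by the affix -lu
check: gipipbaidluvn -> gipipbaudluvn
lemma: ipbaid; ASPECT=ib; MOD=zo; TOR=ma


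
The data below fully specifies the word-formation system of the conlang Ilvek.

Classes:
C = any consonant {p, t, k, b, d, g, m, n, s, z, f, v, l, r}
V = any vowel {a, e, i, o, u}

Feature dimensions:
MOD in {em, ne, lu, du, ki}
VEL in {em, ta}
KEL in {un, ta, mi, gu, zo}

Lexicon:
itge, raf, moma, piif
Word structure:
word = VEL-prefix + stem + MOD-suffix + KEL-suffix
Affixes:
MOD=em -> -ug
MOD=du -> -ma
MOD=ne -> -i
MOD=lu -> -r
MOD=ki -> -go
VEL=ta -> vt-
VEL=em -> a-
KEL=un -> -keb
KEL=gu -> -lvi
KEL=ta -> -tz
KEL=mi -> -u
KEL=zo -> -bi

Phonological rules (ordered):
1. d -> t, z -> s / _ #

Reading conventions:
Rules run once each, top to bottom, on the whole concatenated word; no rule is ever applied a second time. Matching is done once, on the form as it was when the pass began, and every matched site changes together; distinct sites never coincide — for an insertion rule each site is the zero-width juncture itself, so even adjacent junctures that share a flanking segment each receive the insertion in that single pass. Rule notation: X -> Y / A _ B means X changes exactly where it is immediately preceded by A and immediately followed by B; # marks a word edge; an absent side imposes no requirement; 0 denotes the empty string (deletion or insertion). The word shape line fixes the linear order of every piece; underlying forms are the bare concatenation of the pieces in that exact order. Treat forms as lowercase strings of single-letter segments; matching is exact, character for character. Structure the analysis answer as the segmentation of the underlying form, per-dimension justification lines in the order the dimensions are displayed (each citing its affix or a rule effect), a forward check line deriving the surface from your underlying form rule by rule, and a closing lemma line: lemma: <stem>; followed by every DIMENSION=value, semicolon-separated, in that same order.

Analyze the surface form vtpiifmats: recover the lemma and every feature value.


underlying: vt-piif-ma-tz
MOD=du - signalled by the affix -ma
VEL=ta - signalled by the affix vt-
KEL=ta - signalled by the affix -tz
check: vtpiifmatz -> vtpiifmats
lemma: piif; MOD=du; VEL=ta; KEL=ta


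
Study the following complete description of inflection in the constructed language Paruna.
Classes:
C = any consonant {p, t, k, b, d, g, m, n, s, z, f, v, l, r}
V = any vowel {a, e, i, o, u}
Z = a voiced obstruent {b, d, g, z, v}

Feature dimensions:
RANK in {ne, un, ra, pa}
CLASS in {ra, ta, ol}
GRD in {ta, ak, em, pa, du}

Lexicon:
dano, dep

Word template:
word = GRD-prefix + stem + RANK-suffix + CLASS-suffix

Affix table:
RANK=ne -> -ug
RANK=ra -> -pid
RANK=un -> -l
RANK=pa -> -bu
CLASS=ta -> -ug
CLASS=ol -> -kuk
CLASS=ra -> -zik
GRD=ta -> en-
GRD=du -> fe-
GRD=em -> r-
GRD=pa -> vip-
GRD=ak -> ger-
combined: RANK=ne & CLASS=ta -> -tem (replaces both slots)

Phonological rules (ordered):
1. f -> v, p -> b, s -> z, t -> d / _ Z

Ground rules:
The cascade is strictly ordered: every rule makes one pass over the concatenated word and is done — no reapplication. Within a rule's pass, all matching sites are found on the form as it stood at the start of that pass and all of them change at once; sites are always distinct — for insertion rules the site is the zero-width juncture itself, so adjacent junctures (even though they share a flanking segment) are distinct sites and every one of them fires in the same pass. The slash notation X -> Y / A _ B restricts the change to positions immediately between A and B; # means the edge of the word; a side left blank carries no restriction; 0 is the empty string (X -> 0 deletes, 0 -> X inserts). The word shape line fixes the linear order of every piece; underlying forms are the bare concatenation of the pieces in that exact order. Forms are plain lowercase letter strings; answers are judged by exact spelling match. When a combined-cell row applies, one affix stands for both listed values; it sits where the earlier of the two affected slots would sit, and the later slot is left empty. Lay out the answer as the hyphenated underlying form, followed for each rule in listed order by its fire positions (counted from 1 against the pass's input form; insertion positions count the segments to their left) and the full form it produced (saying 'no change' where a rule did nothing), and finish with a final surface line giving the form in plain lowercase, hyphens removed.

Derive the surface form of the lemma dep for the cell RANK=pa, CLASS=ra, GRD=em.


underlying: r-dep-bu-zik
1. f -> v, p -> b, s -> z, t -> d / _ Z: fires at position(s) 4: rdebbuzik
surface: rdebbuzik


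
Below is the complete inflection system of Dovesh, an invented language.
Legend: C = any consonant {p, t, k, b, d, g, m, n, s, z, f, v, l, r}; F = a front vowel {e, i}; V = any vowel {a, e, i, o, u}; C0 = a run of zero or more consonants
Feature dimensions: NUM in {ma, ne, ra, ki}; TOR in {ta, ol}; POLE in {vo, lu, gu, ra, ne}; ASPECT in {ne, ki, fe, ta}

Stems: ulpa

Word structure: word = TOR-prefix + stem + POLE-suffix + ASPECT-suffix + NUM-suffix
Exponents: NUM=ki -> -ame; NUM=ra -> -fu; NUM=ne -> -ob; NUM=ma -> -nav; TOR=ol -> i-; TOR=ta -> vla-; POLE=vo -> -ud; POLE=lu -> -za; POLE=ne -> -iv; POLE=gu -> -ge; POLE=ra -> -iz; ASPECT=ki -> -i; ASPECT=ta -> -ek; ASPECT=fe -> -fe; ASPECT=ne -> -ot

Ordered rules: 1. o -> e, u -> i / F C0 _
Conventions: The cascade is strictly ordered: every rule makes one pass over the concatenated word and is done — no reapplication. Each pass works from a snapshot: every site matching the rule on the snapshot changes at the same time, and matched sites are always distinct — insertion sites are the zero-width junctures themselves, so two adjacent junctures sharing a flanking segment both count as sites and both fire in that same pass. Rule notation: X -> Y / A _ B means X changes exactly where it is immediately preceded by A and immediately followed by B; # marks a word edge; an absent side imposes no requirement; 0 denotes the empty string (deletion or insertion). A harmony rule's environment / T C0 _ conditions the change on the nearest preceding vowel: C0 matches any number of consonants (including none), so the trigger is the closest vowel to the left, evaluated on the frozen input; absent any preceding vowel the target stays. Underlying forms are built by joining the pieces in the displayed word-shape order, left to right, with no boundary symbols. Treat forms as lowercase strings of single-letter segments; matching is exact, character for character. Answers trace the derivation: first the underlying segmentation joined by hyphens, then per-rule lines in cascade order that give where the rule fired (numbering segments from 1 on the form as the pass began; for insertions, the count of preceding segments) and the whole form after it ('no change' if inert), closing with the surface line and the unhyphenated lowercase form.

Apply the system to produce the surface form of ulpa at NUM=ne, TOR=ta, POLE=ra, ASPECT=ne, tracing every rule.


underlying: vla-ulpa-iz-ot-ob
1. o -> e, u -> i / F C0 _: fires at position(s) 10: vlaulpaizetob
surface: vlaulpaizetob


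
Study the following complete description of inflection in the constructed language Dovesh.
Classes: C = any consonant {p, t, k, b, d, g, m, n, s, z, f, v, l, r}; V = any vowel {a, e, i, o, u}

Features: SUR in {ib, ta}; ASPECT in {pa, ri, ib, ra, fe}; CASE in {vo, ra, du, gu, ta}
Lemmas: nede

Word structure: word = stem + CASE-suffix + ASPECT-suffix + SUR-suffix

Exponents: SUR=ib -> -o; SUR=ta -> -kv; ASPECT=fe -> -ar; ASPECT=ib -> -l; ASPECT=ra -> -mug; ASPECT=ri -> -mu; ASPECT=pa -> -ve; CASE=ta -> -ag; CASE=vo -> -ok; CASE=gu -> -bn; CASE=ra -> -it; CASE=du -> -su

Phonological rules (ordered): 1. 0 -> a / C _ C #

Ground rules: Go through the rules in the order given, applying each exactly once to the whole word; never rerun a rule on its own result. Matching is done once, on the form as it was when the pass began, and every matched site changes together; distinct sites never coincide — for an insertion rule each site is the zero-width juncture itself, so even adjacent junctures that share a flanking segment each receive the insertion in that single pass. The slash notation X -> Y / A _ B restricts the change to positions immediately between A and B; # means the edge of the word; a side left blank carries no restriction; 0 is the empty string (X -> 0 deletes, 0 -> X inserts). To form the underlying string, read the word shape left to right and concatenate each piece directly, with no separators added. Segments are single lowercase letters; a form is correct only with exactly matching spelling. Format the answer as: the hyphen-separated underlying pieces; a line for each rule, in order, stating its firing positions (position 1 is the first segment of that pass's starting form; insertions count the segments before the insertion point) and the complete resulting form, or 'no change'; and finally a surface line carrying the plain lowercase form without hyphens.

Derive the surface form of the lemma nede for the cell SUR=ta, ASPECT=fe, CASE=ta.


underlying: nede-ag-ar-kv
1. 0 -> a / C _ C #: inserts after position(s) 9: nedeagarkav
surface: nedeagarkav


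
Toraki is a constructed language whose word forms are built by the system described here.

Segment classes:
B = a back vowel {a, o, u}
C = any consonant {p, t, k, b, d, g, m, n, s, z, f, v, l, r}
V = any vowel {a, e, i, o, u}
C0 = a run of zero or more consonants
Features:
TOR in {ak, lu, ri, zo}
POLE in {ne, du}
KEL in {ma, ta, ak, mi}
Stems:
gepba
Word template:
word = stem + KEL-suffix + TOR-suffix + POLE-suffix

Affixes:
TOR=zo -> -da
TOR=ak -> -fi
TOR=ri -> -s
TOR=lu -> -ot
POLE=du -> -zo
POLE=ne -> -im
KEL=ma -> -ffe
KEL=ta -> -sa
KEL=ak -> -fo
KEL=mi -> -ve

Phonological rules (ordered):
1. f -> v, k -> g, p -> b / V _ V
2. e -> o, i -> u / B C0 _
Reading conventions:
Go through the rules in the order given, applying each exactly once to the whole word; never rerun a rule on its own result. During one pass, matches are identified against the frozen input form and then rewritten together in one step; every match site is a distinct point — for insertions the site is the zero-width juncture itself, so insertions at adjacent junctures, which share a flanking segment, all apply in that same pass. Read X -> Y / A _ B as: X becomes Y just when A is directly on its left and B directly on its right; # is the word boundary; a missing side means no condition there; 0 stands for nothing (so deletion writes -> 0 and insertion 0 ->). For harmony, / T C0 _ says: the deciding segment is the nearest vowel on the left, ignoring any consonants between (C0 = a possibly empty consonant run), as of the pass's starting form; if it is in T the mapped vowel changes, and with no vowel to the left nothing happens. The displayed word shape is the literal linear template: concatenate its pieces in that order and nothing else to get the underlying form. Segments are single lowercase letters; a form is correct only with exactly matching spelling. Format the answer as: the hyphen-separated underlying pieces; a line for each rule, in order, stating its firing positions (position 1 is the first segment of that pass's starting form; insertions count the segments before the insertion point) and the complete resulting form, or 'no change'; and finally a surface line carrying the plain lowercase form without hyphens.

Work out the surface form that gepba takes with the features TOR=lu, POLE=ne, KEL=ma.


underlying: gepba-ffe-ot-im
1. f -> v, k -> g, p -> b / V _ V: no change
2. e -> o, i -> u / B C0 _: fires at position(s) 8, 11: gepbaffootum
surface: gepbaffootum


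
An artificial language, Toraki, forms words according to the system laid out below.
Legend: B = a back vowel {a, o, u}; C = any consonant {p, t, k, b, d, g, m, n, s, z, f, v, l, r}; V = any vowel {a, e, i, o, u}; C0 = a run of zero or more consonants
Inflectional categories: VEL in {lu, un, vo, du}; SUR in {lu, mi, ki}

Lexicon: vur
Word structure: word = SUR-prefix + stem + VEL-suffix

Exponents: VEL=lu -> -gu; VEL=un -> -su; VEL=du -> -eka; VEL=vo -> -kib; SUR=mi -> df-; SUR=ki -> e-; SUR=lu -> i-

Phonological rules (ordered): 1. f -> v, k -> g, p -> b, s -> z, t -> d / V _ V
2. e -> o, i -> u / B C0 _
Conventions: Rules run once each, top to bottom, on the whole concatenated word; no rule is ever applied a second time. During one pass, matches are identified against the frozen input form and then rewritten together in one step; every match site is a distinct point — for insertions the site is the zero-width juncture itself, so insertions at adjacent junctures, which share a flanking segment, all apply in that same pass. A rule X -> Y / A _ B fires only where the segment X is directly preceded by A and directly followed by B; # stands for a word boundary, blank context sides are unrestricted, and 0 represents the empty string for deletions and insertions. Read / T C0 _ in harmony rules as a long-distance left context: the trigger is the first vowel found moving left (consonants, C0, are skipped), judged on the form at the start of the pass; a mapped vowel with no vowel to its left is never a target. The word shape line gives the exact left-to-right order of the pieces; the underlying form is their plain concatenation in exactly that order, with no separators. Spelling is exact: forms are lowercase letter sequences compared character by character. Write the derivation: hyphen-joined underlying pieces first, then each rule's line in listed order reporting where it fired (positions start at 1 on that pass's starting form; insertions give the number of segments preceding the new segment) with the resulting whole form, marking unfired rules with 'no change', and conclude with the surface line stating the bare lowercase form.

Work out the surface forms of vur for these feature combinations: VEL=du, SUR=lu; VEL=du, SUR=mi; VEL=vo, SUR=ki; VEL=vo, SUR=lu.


cell VEL=du, SUR=lu:
underlying: i-vur-eka
1. f -> v, k -> g, p -> b, s -> z, t -> d / V _ V: fires at position(s) 6: ivurega
2. e -> o, i -> u / B C0 _: fires at position(s) 5: ivuroga
surface: ivuroga

cell VEL=du, SUR=mi:
underlying: df-vur-eka
1. f -> v, k -> g, p -> b, s -> z, t -> d / V _ V: fires at position(s) 7: dfvurega
2. e -> o, i -> u / B C0 _: fires at position(s) 6: dfvuroga
surface: dfvuroga

cell VEL=vo, SUR=ki:
underlying: e-vur-kib
1. f -> v, k -> g, p -> b, s -> z, t -> d / V _ V: no change
2. e -> o, i -> u / B C0 _: fires at position(s) 6: evurkub
surface: evurkub

cell VEL=vo, SUR=lu:
underlying: i-vur-kib
1. f -> v, k -> g, p -> b, s -> z, t -> d / V _ V: no change
2. e -> o, i -> u / B C0 _: fires at position(s) 6: ivurkub
surface: ivurkub


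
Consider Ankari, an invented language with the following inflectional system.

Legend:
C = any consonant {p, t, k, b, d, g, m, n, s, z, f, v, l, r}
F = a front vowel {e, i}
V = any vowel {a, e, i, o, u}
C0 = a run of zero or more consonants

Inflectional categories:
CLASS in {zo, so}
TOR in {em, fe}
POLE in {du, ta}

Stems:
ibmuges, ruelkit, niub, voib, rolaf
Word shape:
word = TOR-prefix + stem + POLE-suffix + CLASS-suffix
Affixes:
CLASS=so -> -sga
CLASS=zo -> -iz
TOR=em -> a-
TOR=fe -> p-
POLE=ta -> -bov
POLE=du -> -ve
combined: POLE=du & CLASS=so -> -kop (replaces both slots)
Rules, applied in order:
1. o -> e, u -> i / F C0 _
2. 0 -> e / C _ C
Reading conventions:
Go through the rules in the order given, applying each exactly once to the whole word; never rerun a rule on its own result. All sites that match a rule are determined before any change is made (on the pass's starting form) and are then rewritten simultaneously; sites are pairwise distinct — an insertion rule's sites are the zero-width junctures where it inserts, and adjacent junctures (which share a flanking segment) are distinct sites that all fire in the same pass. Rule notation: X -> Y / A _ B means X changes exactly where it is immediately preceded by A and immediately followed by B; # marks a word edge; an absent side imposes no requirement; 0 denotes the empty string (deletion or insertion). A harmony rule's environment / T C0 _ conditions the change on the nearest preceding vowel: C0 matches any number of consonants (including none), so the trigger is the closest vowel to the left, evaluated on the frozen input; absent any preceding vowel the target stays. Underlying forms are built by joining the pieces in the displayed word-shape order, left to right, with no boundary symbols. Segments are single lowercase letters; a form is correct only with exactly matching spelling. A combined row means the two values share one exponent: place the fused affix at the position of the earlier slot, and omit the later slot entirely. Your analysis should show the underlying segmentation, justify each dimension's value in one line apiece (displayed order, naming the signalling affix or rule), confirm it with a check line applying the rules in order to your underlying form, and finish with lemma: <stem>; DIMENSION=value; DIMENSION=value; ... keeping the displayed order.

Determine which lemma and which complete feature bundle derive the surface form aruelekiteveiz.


underlying: a-ruelkit-ve-iz
CLASS=zo - signalled by the affix -iz
TOR=em - signalled by the affix a-
POLE=du - signalled by the affix -ve
check: aruelkitveiz -> aruelkitveiz -> aruelekiteveiz
lemma: ruelkit; CLASS=zo; TOR=em; POLE=du


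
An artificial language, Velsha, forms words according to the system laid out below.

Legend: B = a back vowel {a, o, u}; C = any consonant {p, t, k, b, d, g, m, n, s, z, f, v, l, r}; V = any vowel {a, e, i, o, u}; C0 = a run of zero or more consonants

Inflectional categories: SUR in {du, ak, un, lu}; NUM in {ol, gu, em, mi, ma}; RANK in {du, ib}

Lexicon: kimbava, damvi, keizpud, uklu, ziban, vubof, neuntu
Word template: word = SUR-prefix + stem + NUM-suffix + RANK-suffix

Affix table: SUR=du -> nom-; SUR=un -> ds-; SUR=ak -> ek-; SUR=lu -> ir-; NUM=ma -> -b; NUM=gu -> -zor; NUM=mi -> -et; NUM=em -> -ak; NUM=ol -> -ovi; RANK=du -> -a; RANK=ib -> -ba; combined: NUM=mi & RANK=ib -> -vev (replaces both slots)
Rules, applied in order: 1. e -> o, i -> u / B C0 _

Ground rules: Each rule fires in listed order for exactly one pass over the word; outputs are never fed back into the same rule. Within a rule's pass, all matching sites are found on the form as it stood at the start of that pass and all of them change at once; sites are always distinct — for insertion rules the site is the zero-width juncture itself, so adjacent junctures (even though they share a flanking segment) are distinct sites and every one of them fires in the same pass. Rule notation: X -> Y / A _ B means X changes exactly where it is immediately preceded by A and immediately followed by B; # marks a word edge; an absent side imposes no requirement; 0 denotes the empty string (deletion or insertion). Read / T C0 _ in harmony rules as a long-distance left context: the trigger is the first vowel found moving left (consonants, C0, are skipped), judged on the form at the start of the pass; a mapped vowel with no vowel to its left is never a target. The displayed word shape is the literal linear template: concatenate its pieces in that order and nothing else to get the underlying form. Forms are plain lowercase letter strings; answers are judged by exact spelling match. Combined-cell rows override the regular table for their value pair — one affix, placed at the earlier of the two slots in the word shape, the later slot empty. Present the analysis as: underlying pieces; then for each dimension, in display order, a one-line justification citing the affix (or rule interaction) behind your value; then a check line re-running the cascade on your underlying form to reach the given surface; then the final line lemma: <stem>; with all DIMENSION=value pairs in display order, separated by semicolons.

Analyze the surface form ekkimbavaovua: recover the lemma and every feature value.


underlying: ek-kimbava-ovi-a
SUR=ak - signalled by the affix ek-
NUM=ol - signalled by the affix -ovi
RANK=du - signalled by the affix -a
check: ekkimbavaovia -> ekkimbavaovua
lemma: kimbava; SUR=ak; NUM=ol; RANK=du


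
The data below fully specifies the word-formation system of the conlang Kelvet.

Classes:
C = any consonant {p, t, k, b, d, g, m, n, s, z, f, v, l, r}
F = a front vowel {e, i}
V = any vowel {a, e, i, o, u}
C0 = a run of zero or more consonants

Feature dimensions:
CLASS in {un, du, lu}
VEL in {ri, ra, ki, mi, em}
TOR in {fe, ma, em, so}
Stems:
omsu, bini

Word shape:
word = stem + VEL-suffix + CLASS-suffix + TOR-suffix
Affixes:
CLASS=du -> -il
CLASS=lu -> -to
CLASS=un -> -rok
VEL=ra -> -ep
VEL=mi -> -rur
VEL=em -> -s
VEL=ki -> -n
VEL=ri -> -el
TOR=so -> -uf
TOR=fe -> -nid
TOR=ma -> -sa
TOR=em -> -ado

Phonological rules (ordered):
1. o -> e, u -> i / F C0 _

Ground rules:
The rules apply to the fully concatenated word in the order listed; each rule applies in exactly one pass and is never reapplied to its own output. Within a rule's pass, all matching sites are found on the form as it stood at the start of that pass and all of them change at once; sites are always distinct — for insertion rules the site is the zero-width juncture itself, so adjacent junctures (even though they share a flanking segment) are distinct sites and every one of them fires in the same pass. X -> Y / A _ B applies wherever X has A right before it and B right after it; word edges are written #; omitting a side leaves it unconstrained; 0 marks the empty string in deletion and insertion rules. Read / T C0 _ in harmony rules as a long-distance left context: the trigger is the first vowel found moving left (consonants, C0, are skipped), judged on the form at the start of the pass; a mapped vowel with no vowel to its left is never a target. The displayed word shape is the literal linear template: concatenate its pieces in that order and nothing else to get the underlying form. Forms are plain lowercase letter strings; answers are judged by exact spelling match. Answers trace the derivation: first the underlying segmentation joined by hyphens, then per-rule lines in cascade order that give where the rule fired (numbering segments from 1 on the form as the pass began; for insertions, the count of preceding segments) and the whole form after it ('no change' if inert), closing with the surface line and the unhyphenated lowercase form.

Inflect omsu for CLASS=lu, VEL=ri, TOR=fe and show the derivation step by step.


underlying: omsu-el-to-nid
1. o -> e, u -> i / F C0 _: fires at position(s) 8: omsueltenid
surface: omsueltenid


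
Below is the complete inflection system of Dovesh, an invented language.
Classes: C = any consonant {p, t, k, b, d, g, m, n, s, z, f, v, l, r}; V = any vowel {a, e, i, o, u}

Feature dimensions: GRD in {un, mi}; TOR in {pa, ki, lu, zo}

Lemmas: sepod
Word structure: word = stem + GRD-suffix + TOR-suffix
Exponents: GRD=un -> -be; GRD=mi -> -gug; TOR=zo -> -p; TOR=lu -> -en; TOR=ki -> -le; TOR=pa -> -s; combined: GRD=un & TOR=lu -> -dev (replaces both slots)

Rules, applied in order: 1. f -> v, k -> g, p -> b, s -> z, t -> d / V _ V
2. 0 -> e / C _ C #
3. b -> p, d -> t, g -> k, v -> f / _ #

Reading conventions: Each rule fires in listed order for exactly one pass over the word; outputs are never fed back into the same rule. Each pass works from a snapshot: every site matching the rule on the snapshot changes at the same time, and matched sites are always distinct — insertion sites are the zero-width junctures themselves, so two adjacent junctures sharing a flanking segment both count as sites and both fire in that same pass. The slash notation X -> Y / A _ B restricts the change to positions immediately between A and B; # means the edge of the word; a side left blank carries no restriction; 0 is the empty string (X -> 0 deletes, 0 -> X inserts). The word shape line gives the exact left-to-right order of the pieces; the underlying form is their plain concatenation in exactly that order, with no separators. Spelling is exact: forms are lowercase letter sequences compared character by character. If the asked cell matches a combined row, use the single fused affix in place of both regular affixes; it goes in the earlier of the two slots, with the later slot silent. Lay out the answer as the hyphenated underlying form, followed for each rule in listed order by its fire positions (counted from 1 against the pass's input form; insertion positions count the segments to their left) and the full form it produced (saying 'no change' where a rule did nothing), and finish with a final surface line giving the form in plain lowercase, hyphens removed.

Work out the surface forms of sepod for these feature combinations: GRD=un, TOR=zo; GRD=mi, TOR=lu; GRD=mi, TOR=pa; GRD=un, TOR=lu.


cell GRD=un, TOR=zo:
underlying: sepod-be-p
1. f -> v, k -> g, p -> b, s -> z, t -> d / V _ V: fires at position(s) 3: sebodbep
2. 0 -> e / C _ C #: no change
3. b -> p, d -> t, g -> k, v -> f / _ #: no change
surface: sebodbep

cell GRD=mi, TOR=lu:
underlying: sepod-gug-en
1. f -> v, k -> g, p -> b, s -> z, t -> d / V _ V: fires at position(s) 3: sebodgugen
2. 0 -> e / C _ C #: no change
3. b -> p, d -> t, g -> k, v -> f / _ #: no change
surface: sebodgugen

cell GRD=mi, TOR=pa:
underlying: sepod-gug-s
1. f -> v, k -> g, p -> b, s -> z, t -> d / V _ V: fires at position(s) 3: sebodgugs
2. 0 -> e / C _ C #: inserts after position(s) 8: sebodguges
3. b -> p, d -> t, g -> k, v -> f / _ #: no change
surface: sebodguges

cell GRD=un, TOR=lu:
underlying: sepod-dev
1. f -> v, k -> g, p -> b, s -> z, t -> d / V _ V: fires at position(s) 3: seboddev
2. 0 -> e / C _ C #: no change
3. b -> p, d -> t, g -> k, v -> f / _ #: fires at position(s) 8: seboddef
surface: seboddef


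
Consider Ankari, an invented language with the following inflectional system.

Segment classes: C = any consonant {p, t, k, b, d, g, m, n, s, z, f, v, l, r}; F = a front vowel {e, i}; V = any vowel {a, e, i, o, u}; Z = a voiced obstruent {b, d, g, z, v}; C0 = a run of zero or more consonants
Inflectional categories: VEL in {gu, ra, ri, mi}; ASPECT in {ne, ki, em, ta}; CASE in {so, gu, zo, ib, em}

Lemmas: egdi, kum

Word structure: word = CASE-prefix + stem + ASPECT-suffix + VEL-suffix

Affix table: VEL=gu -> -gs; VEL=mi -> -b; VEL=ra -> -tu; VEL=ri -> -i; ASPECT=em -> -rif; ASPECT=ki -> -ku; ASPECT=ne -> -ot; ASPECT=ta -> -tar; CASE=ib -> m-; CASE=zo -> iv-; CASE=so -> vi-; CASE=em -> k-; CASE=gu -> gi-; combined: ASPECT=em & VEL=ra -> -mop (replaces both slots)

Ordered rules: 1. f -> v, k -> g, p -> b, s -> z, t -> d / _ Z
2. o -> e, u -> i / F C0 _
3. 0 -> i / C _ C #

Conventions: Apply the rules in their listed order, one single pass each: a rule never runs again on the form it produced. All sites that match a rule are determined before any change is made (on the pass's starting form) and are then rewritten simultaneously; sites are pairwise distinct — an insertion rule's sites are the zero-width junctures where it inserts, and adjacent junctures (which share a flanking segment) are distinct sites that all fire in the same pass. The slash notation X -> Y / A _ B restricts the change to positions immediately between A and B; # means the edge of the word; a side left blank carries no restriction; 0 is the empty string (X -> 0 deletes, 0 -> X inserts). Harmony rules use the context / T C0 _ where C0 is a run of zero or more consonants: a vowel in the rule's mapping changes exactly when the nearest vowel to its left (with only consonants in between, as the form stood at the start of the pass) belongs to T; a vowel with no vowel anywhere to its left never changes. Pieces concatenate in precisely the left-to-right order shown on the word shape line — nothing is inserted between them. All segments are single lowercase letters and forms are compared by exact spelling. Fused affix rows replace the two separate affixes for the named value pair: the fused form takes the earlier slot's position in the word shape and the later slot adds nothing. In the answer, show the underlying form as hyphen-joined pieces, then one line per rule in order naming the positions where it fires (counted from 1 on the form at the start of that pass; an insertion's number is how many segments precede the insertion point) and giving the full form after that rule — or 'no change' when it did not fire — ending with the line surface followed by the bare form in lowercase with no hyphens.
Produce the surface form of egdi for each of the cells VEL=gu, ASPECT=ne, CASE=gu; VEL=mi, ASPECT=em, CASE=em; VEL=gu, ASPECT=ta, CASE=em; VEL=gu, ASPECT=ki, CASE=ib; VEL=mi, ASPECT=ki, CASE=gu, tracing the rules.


cell VEL=gu, ASPECT=ne, CASE=gu:
underlying: gi-egdi-ot-gs
1. f -> v, k -> g, p -> b, s -> z, t -> d / _ Z: fires at position(s) 8: giegdiodgs
2. o -> e, u -> i / F C0 _: fires at position(s) 7: giegdiedgs
3. 0 -> i / C _ C #: inserts after position(s) 9: giegdiedgis
surface: giegdiedgis

cell VEL=mi, ASPECT=em, CASE=em:
underlying: k-egdi-rif-b
1. f -> v, k -> g, p -> b, s -> z, t -> d / _ Z: fires at position(s) 8: kegdirivb
2. o -> e, u -> i / F C0 _: no change
3. 0 -> i / C _ C #: inserts after position(s) 8: kegdirivib
surface: kegdirivib

cell VEL=gu, ASPECT=ta, CASE=em:
underlying: k-egdi-tar-gs
1. f -> v, k -> g, p -> b, s -> z, t -> d / _ Z: no change
2. o -> e, u -> i / F C0 _: no change
3. 0 -> i / C _ C #: inserts after position(s) 9: kegditargis
surface: kegditargis

cell VEL=gu, ASPECT=ki, CASE=ib:
underlying: m-egdi-ku-gs
1. f -> v, k -> g, p -> b, s -> z, t -> d / _ Z: no change
2. o -> e, u -> i / F C0 _: fires at position(s) 7: megdikigs
3. 0 -> i / C _ C #: inserts after position(s) 8: megdikigis
surface: megdikigis

cell VEL=mi, ASPECT=ki, CASE=gu:
underlying: gi-egdi-ku-b
1. f -> v, k -> g, p -> b, s -> z, t -> d / _ Z: no change
2. o -> e, u -> i / F C0 _: fires at position(s) 8: giegdikib
3. 0 -> i / C _ C #: no change
surface: giegdikib
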